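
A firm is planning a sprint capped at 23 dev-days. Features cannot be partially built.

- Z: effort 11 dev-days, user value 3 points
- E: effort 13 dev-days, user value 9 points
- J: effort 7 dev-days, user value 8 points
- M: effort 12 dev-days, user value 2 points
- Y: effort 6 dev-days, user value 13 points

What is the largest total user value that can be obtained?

22

J + Y: effort 7 + 6 = 13 ≤ 23, user value 8 + 13 = 21.
E + Y: effort 13 + 6 = 19 ≤ 23, user value 9 + 13 = 22.
E + J: effort 13 + 7 = 20 ≤ 23, user value 9 + 8 = 17.
Best is E and Y with total user value 22.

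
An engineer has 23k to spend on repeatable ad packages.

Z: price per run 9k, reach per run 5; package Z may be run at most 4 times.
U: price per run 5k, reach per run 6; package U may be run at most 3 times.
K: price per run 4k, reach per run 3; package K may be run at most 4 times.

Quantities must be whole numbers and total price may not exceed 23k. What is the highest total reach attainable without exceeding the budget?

24

U has the best ratio (6/5); taking only U gives at most 3×6 = 18 (stopped by the supply cap of 3).
Mixing does better — 3×U and 2×K: price 23 ≤ 23, reach 3·6 + 2·3 = 24.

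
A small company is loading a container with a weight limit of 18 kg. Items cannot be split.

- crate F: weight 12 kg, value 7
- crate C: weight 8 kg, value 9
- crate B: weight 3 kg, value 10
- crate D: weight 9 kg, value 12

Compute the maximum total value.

22

Treat it as a binary knapsack problem.
crate C + crate D: weight 8 + 9 = 17 ≤ 18, value 9 + 12 = 21.
crate B + crate D: weight 3 + 9 = 12 ≤ 18, value 10 + 12 = 22.
crate C + crate B: weight 8 + 3 = 11 ≤ 18, value 9 + 10 = 19.
Best is crate B and crate D with total value 22.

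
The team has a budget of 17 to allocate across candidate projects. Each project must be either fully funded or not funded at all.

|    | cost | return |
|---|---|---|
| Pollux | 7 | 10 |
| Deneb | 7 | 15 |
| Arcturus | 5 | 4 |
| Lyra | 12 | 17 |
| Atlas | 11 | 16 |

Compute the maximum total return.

Take Pollux and Deneb: cost 7 + 7 = 14 ≤ 17, return 10 + 15 = 25.
No other feasible combination does better.

25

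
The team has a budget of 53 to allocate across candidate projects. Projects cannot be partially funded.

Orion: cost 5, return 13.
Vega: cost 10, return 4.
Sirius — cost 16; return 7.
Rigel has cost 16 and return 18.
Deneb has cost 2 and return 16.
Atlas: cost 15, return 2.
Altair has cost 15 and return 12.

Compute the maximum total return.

This is an integer program with binary decision variables.
Orion + Rigel + Deneb + Altair: cost 5 + 16 + 2 + 15 = 38 ≤ 53, return 13 + 18 + 16 + 12 = 59.
Orion + Vega + Rigel + Deneb + Altair: cost 5 + 10 + 16 + 2 + 15 = 48 ≤ 53, return 13 + 4 + 18 + 16 + 12 = 63.
Orion + Rigel + Deneb + Atlas + Altair: cost 5 + 16 + 2 + 15 + 15 = 53 ≤ 53, return 13 + 18 + 16 + 2 + 12 = 61.
Best is Orion, Vega, Rigel, Deneb, and Altair with total return 63.

63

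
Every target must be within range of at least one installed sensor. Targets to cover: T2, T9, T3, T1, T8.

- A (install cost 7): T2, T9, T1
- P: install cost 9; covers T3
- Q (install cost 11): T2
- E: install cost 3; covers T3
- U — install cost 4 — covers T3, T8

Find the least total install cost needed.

11

Choose A and U: together they cover T2, T9, T3, T1, T8 — every target.
Total install cost: 7 + 4 = 11.
No cover costs less than 11.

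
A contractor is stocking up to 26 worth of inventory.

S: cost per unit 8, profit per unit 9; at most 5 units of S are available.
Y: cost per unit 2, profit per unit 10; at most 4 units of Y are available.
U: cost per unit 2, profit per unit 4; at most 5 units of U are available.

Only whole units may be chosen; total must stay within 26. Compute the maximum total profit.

Y has the best ratio (10/2); taking only Y gives at most 4×10 = 40 (stopped by the supply cap of 4).
Mixing does better — 1×S, 4×Y, and 5×U: cost 26 ≤ 26, profit 1·9 + 4·10 + 5·4 = 69.

69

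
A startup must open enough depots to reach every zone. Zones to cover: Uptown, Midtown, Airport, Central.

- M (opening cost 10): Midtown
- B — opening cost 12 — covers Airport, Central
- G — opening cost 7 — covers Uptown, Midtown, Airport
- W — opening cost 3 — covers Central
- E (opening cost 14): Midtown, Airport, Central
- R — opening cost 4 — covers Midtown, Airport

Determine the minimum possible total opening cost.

10

The greedy cost-per-new-zone heuristic would pick R, W, and G for 14, but a cheaper cover exists.
Choose G and W: together they cover Uptown, Midtown, Airport, Central — every zone.
Total opening cost: 7 + 3 = 10.
No cover costs less than 10.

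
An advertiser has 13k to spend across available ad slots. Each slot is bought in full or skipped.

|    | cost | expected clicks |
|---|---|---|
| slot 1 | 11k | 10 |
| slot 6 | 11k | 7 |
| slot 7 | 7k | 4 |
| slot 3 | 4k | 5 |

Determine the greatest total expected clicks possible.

10

Allowing fractional choices, the relaxed optimum would be about 13.2, but ad slots are indivisible.
slot 7 + slot 3: cost 7 + 4 = 11 ≤ 13, expected clicks 4 + 5 = 9.
slot 1: cost 11 ≤ 13, expected clicks 10.
Best is slot 1 with total expected clicks 10.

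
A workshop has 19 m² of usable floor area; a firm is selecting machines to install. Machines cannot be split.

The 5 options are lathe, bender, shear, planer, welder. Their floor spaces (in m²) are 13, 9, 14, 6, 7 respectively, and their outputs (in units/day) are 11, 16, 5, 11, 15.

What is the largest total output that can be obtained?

31

Allowing fractional choices, the relaxed optimum would be about 36.7, but machines are indivisible.
bender + welder: floor space 9 + 7 = 16 ≤ 19, output 16 + 15 = 31.
bender + planer: floor space 9 + 6 = 15 ≤ 19, output 16 + 11 = 27.
Best is bender and welder with total output 31.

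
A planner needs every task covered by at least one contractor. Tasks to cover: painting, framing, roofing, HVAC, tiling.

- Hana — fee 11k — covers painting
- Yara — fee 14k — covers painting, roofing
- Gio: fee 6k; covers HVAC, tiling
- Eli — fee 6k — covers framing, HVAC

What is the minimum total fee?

This is an integer covering problem.
Choose Yara, Gio, and Eli: together they cover painting, framing, roofing, HVAC, tiling — every task.
Total fee: 14 + 6 + 6 = 26.

26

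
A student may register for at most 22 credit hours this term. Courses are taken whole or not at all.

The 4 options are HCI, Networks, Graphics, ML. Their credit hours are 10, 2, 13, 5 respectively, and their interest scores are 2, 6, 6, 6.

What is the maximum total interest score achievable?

18

Networks + Graphics + ML: credit hours 2 + 13 + 5 = 20 ≤ 22, interest score 6 + 6 + 6 = 18.
HCI + Networks + ML: credit hours 10 + 2 + 5 = 17 ≤ 22, interest score 2 + 6 + 6 = 14.
Best is Networks, Graphics, and ML with total interest score 18.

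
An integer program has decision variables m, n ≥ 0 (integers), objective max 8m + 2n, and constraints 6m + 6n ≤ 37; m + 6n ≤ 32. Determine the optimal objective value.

48

(m,n)=(6,0) is feasible, giving 48.
(m,n)=(5,1) is feasible, giving 42.
(m,n)=(5,0) is feasible, giving 40.
The best lattice point is (6,0), giving 48.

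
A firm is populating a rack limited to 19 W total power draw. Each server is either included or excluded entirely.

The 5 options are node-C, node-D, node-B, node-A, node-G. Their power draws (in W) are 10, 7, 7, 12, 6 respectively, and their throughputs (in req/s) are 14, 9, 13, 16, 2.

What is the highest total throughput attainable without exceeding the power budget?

node-D + node-A: power draw 7 + 12 = 19 ≤ 19, throughput 9 + 16 = 25.
node-C + node-B: power draw 10 + 7 = 17 ≤ 19, throughput 14 + 13 = 27.
node-B + node-A: power draw 7 + 12 = 19 ≤ 19, throughput 13 + 16 = 29.
Best is node-B and node-A with total throughput 29.

29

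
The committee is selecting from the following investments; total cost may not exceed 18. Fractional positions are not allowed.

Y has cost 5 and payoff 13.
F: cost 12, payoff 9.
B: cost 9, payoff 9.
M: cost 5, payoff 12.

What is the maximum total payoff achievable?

Y + F: cost 5 + 12 = 17 ≤ 18, payoff 13 + 9 = 22.
Y + B: cost 5 + 9 = 14 ≤ 18, payoff 13 + 9 = 22.
Y + M: cost 5 + 5 = 10 ≤ 18, payoff 13 + 12 = 25.
Best is Y and M with total payoff 25.

25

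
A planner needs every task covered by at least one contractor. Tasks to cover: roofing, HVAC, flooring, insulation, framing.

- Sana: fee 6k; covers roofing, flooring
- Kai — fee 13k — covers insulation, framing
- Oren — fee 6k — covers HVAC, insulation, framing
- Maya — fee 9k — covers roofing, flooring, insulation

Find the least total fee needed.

Choose Sana and Oren: together they cover roofing, HVAC, flooring, insulation, framing — every task.
Total fee: 6 + 6 = 12.
No cover costs less than 12.

12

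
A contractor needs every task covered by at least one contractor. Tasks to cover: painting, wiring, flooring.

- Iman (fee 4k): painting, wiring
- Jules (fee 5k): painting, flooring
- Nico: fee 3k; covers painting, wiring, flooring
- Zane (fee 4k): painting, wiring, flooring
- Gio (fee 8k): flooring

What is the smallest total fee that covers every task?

3

This is an integer covering problem.
Nico alone covers painting, wiring, flooring — every task.
Total fee: 3.
No cover costs less than 3.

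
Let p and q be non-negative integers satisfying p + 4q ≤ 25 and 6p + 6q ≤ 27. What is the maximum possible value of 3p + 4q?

Relaxing integrality, the LP optimum is 18.00 at (p,q) = (0, 4.5), which is not an integer point.
(p,q)=(0,4): 1·0+4·4=16≤25, 6·0+6·4=24≤27, objective 16.
(p,q)=(1,3): 1·1+4·3=13≤25, 6·1+6·3=24≤27, objective 15.
(p,q)=(0,3): 1·0+4·3=12≤25, 6·0+6·3=18≤27, objective 12.
No feasible integer point exceeds 16.

16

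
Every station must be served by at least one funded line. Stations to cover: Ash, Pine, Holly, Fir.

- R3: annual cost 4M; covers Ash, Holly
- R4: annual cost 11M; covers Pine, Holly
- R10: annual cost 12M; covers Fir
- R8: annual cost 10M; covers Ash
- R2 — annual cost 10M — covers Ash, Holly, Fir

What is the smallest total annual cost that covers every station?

Choose R4 and R2: together they cover Ash, Pine, Holly, Fir — every station.
Total annual cost: 11 + 10 = 21.

21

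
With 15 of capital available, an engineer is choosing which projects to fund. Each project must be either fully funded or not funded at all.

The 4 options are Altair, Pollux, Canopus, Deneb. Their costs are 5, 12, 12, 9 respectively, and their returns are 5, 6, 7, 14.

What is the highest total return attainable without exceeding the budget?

19

Allowing fractional choices, the relaxed optimum would be about 19.6, but projects are indivisible.
Canopus: cost 12 ≤ 15, return 7.
Altair + Deneb: cost 5 + 9 = 14 ≤ 15, return 5 + 14 = 19.
Deneb: cost 9 ≤ 15, return 14.
Best is Altair and Deneb with total return 19.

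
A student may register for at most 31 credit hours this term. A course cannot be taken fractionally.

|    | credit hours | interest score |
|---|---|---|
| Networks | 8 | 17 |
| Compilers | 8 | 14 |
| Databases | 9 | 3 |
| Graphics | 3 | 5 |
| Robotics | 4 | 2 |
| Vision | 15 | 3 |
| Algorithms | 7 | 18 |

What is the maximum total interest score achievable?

56

Take Networks, Compilers, Graphics, Robotics, and Algorithms: credit hours 8 + 8 + 3 + 4 + 7 = 30 ≤ 31, interest score 17 + 14 + 5 + 2 + 18 = 56.
No other feasible combination does better.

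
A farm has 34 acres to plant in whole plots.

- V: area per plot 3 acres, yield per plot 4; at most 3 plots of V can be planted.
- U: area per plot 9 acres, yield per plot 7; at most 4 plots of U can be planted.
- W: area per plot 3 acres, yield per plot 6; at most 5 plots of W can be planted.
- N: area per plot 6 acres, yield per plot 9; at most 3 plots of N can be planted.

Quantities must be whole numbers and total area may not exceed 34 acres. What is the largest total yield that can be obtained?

57

W has the best ratio (6/3); taking only W gives at most 5×6 = 30 (stopped by the supply cap of 5).
Mixing does better — 5×W and 3×N: area 33 ≤ 34, yield 5·6 + 3·9 = 57.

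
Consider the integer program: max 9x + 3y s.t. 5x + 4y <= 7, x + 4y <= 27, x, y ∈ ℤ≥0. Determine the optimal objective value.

The continuous relaxation peaks at (1.4, 0) with value 12.60; rounding to a feasible lattice point costs some objective.
(x,y)=(1,0): 5·1+4·0=5≤7, 1·1+4·0=1≤27, objective 9.
(x,y)=(0,1): 5·0+4·1=4≤7, 1·0+4·1=4≤27, objective 3.
(x,y)=(0,0): 5·0+4·0=0≤7, 1·0+4·0=0≤27, objective 0.
Maximum is 9 at (x,y)=(1,0).

9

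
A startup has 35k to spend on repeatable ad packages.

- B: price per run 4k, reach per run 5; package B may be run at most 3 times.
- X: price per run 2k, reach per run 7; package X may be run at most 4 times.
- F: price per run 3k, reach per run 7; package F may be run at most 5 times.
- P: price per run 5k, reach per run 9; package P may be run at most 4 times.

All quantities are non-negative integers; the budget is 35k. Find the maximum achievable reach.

83

This is a bounded integer knapsack.
Take 4×X, 4×F, and 3×P: price 35 ≤ 35, reach 4·7 + 4·7 + 3·9 = 83.
X has the best ratio (7/2) and is taken to its limit of 4; remaining capacity is filled optimally with the others.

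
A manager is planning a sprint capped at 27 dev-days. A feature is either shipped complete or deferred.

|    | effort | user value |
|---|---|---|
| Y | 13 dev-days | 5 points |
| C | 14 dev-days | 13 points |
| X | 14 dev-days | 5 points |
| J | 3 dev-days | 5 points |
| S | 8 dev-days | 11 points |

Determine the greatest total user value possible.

Allowing fractional choices, the relaxed optimum would be about 29.8, but features are indivisible.
C + S: effort 14 + 8 = 22 ≤ 27, user value 13 + 11 = 24.
Y + J + S: effort 13 + 3 + 8 = 24 ≤ 27, user value 5 + 5 + 11 = 21.
C + J + S: effort 14 + 3 + 8 = 25 ≤ 27, user value 13 + 5 + 11 = 29.
Best is C, J, and S with total user value 29.

29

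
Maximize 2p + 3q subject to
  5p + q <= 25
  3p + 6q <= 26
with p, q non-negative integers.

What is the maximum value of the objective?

14

Relaxing integrality, the LP optimum is 15.30 at (p,q) = (4.59, 2.04), which is not an integer point.
(p,q)=(4,2): 5·4+1·2=22≤25, 3·4+6·2=24≤26, objective 14.
(p,q)=(3,2): 5·3+1·2=17≤25, 3·3+6·2=21≤26, objective 12.
(p,q)=(4,1): 5·4+1·1=21≤25, 3·4+6·1=18≤26, objective 11.
No feasible integer point exceeds 14.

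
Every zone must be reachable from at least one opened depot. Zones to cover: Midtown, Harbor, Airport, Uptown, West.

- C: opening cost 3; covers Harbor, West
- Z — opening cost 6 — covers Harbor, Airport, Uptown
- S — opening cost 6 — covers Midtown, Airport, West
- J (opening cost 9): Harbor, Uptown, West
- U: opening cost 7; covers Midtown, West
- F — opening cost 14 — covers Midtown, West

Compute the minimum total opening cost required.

12

This is an integer covering problem.
The greedy cost-per-new-zone heuristic would pick C, Z, and S for 15, but a cheaper cover exists.
Choose Z and S: together they cover Midtown, Harbor, Airport, Uptown, West — every zone.
Total opening cost: 6 + 6 = 12.
No cover costs less than 12.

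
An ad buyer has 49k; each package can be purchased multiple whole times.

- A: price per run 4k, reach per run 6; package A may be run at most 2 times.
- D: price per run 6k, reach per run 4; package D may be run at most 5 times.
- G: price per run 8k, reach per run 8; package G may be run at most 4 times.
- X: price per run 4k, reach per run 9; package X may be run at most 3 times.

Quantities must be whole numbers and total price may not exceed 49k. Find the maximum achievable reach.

65

1×A, 4×G, and 3×X: price 48 ≤ 49, reach 1·6 + 4·8 + 3·9 = 65.
2×A, 3×G, and 3×X: price 44 ≤ 49, reach 2·6 + 3·8 + 3·9 = 63.
Best is 65.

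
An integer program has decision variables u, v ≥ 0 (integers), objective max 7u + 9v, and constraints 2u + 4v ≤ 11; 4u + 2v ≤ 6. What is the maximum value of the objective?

The continuous relaxation peaks at (0.167, 2.67) with value 25.17; rounding to a feasible lattice point costs some objective.
(u,v)=(0,2) is feasible, giving 18.
(u,v)=(1,1) is feasible, giving 16.
(u,v)=(0,1) is feasible, giving 9.
The best lattice point is (0,2), giving 18.

18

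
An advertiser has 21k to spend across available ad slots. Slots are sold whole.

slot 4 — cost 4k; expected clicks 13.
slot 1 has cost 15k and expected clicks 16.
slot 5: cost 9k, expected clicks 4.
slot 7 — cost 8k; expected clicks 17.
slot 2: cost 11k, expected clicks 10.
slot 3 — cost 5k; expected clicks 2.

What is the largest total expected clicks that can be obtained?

Allowing fractional choices, the relaxed optimum would be about 39.6, but ad slots are indivisible.
slot 4 + slot 7 + slot 3: cost 4 + 8 + 5 = 17 ≤ 21, expected clicks 13 + 17 + 2 = 32.
slot 4 + slot 5 + slot 7: cost 4 + 9 + 8 = 21 ≤ 21, expected clicks 13 + 4 + 17 = 34.
slot 4 + slot 7: cost 4 + 8 = 12 ≤ 21, expected clicks 13 + 17 = 30.
Best is slot 4, slot 5, and slot 7 with total expected clicks 34.

34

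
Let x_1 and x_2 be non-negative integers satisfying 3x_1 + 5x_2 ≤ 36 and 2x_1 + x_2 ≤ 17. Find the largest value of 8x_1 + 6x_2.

74

(x_1,x_2)=(7,3): 3·7+5·3=36≤36, 2·7+1·3=17≤17, objective 74.
(x_1,x_2)=(7,2): 3·7+5·2=31≤36, 2·7+1·2=16≤17, objective 68.
(x_1,x_2)=(6,3): 3·6+5·3=33≤36, 2·6+1·3=15≤17, objective 66.
Maximum is 74 at (x_1,x_2)=(7,3).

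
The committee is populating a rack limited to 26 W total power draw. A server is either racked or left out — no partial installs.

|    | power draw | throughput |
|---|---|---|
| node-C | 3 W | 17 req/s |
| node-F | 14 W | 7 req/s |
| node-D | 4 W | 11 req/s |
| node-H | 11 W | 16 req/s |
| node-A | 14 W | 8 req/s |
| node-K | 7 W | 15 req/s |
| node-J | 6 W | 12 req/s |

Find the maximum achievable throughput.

Allowing fractional choices, the relaxed optimum would be about 63.7, but servers are indivisible.
node-C + node-D + node-H + node-K: power draw 3 + 4 + 11 + 7 = 25 ≤ 26, throughput 17 + 11 + 16 + 15 = 59.
node-C + node-D + node-K + node-J: power draw 3 + 4 + 7 + 6 = 20 ≤ 26, throughput 17 + 11 + 15 + 12 = 55.
node-C + node-D + node-H + node-J: power draw 3 + 4 + 11 + 6 = 24 ≤ 26, throughput 17 + 11 + 16 + 12 = 56.
Best is node-C, node-D, node-H, and node-K with total throughput 59.

59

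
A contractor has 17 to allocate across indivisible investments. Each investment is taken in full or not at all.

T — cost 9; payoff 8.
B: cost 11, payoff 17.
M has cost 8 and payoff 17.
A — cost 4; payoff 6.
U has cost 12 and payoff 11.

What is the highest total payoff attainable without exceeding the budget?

Take T and M: cost 9 + 8 = 17 ≤ 17, payoff 8 + 17 = 25.
No other feasible combination does better.

25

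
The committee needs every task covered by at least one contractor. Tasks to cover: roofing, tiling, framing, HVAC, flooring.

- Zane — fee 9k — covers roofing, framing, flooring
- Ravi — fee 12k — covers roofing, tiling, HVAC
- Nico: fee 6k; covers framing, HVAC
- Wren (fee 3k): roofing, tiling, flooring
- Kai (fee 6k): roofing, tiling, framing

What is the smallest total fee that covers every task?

This is an integer covering problem.
Choose Nico and Wren: together they cover roofing, tiling, framing, HVAC, flooring — every task.
Total fee: 6 + 3 = 9.
No cover costs less than 9.

9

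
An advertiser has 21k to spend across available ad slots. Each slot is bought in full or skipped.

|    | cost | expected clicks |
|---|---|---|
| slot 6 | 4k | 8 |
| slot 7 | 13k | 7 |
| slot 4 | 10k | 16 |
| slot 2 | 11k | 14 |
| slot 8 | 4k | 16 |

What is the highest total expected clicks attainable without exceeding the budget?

40

slot 6 + slot 4 + slot 8: cost 4 + 10 + 4 = 18 ≤ 21, expected clicks 8 + 16 + 16 = 40.
slot 4 + slot 8: cost 10 + 4 = 14 ≤ 21, expected clicks 16 + 16 = 32.
slot 6 + slot 2 + slot 8: cost 4 + 11 + 4 = 19 ≤ 21, expected clicks 8 + 14 + 16 = 38.
Best is slot 6, slot 4, and slot 8 with total expected clicks 40.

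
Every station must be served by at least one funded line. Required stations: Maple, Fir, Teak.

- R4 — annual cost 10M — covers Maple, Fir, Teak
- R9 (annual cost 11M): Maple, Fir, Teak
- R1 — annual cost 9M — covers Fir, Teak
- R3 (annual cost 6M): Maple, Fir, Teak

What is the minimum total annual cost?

6

R3 alone covers Maple, Fir, Teak — every station.
Total annual cost: 6.
No cover costs less than 6.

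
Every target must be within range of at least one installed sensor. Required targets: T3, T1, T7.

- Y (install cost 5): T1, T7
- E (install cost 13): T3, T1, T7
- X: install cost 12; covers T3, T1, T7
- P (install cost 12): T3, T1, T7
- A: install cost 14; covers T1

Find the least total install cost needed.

This is an integer covering problem.
The greedy cost-per-new-target heuristic would pick Y and X for 17, but a cheaper cover exists.
X alone covers T3, T1, T7 — every target.
Total install cost: 12.
No cover costs less than 12.

12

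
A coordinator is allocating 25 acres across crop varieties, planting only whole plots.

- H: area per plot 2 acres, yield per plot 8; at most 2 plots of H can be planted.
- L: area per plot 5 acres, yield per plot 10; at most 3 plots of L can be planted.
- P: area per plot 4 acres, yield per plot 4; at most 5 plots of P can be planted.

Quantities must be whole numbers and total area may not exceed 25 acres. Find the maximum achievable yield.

50

This is a bounded integer knapsack.
H has the best ratio (8/2); taking only H gives at most 2×8 = 16 (stopped by the supply cap of 2).
Mixing does better — 2×H, 3×L, and 1×P: area 23 ≤ 25, yield 2·8 + 3·10 + 1·4 = 50.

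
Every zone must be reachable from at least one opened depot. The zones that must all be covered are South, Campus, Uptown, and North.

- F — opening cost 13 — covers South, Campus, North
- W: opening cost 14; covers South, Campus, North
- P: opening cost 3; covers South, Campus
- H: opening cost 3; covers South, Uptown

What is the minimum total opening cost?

16

The greedy cost-per-new-zone heuristic would pick P, H, and F for 19, but a cheaper cover exists.
Choose F and H: together they cover South, Campus, Uptown, North — every zone.
Total opening cost: 13 + 3 = 16.
No cover costs less than 16.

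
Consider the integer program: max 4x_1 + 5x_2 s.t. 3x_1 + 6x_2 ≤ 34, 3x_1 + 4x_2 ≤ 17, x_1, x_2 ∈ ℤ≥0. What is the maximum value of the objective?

22

The continuous relaxation peaks at (5.67, 0) with value 22.67; rounding to a feasible lattice point costs some objective.
(x_1,x_2)=(3,2): 3·3+6·2=21≤34, 3·3+4·2=17≤17, objective 22.
(x_1,x_2)=(4,1): 3·4+6·1=18≤34, 3·4+4·1=16≤17, objective 21.
No feasible integer point exceeds 22.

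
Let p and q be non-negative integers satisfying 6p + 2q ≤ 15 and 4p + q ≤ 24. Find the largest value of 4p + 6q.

Relaxing integrality, the LP optimum is 45.00 at (p,q) = (0, 7.5), which is not an integer point.
(p,q)=(0,7): 6·0+2·7=14≤15, 4·0+1·7=7≤24, objective 42.
(p,q)=(0,6): 6·0+2·6=12≤15, 4·0+1·6=6≤24, objective 36.
The best lattice point is (0,7), giving 42.

42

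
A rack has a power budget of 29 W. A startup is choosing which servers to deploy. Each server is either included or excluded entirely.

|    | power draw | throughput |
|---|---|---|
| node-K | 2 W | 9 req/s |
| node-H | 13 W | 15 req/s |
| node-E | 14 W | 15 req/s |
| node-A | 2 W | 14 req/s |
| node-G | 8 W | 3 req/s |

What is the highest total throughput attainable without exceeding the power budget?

44

This is a 0-1 knapsack instance.
Allowing fractional choices, the relaxed optimum would be about 50.9, but servers are indivisible.
node-K + node-H + node-A + node-G: power draw 2 + 13 + 2 + 8 = 25 ≤ 29, throughput 9 + 15 + 14 + 3 = 41.
node-H + node-E + node-A: power draw 13 + 14 + 2 = 29 ≤ 29, throughput 15 + 15 + 14 = 44.
Best is node-H, node-E, and node-A with total throughput 44.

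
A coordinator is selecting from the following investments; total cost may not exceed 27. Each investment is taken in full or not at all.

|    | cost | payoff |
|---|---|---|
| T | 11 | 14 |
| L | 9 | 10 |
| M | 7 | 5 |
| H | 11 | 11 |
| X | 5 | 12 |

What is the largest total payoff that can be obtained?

Allowing fractional choices, the relaxed optimum would be about 38.0, but investments are indivisible.
T + L + X: cost 11 + 9 + 5 = 25 ≤ 27, payoff 14 + 10 + 12 = 36.
L + H + X: cost 9 + 11 + 5 = 25 ≤ 27, payoff 10 + 11 + 12 = 33.
T + H + X: cost 11 + 11 + 5 = 27 ≤ 27, payoff 14 + 11 + 12 = 37.
Best is T, H, and X with total payoff 37.

37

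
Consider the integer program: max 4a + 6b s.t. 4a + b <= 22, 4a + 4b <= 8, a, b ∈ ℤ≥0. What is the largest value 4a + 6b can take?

12

(a,b)=(0,2): 4·0+1·2=2≤22, 4·0+4·2=8≤8, objective 12.
(a,b)=(1,1): 4·1+1·1=5≤22, 4·1+4·1=8≤8, objective 10.
(a,b)=(0,1): 4·0+1·1=1≤22, 4·0+4·1=4≤8, objective 6.
The best lattice point is (0,2), giving 12.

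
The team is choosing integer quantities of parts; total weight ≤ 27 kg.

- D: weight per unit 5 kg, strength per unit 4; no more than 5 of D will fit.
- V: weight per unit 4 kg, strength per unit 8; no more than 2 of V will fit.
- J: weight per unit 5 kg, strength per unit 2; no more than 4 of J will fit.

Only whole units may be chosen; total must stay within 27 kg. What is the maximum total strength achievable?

V has the best ratio (8/4); taking only V gives at most 2×8 = 16 (stopped by the supply cap of 2).
Mixing does better — 3×D and 2×V: weight 23 ≤ 27, strength 3·4 + 2·8 = 28.

28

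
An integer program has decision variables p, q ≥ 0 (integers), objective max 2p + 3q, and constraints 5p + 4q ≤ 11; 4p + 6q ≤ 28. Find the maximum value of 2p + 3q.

6

The continuous relaxation peaks at (0, 2.75) with value 8.25; rounding to a feasible lattice point costs some objective.
(p,q)=(0,2): 5·0+4·2=8≤11, 4·0+6·2=12≤28, objective 6.
(p,q)=(1,1): 5·1+4·1=9≤11, 4·1+6·1=10≤28, objective 5.
The best lattice point is (0,2), giving 6.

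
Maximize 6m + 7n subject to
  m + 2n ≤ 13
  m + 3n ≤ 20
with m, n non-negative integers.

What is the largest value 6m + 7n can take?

78

(m,n)=(13,0) is feasible, giving 78.
(m,n)=(12,0) is feasible, giving 72.
Maximum is 78 at (m,n)=(13,0).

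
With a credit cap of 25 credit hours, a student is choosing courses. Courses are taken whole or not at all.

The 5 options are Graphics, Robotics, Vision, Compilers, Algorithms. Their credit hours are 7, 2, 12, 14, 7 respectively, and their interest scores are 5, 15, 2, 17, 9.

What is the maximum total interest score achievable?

Treat it as a binary knapsack problem.
Graphics + Robotics + Compilers: credit hours 7 + 2 + 14 = 23 ≤ 25, interest score 5 + 15 + 17 = 37.
Robotics + Compilers + Algorithms: credit hours 2 + 14 + 7 = 23 ≤ 25, interest score 15 + 17 + 9 = 41.
Best is Robotics, Compilers, and Algorithms with total interest score 41.

41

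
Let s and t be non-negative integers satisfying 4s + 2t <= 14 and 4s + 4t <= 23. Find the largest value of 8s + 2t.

The continuous relaxation peaks at (3.5, 0) with value 28.00; rounding to a feasible lattice point costs some objective.
(s,t)=(3,1): 4·3+2·1=14≤14, 4·3+4·1=16≤23, objective 26.
(s,t)=(3,0): 4·3+2·0=12≤14, 4·3+4·0=12≤23, objective 24.
(s,t)=(2,2): 4·2+2·2=12≤14, 4·2+4·2=16≤23, objective 20.
(s,t)=(2,1): 4·2+2·1=10≤14, 4·2+4·1=12≤23, objective 18.
The best lattice point is (3,1), giving 26.

26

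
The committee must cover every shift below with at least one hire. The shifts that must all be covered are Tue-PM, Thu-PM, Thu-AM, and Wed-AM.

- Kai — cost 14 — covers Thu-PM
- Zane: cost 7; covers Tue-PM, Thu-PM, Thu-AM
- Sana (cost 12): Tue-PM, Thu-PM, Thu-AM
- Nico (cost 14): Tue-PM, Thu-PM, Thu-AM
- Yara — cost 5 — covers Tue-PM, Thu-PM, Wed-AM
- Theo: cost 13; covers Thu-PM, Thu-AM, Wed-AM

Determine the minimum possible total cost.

12

Choose Zane and Yara: together they cover Tue-PM, Thu-PM, Thu-AM, Wed-AM — every shift.
Total cost: 7 + 5 = 12.
No cover costs less than 12.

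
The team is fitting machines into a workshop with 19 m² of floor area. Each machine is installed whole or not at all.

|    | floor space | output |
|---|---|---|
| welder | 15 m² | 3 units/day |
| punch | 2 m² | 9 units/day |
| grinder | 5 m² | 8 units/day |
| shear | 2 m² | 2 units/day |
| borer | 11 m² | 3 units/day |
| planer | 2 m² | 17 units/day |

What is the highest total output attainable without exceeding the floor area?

36

This is a 0-1 knapsack instance.
Allowing fractional choices, the relaxed optimum would be about 38.2, but machines are indivisible.
punch + shear + borer + planer: floor space 2 + 2 + 11 + 2 = 17 ≤ 19, output 9 + 2 + 3 + 17 = 31.
punch + grinder + shear + planer: floor space 2 + 5 + 2 + 2 = 11 ≤ 19, output 9 + 8 + 2 + 17 = 36.
punch + grinder + planer: floor space 2 + 5 + 2 = 9 ≤ 19, output 9 + 8 + 17 = 34.
Best is punch, grinder, shear, and planer with total output 36.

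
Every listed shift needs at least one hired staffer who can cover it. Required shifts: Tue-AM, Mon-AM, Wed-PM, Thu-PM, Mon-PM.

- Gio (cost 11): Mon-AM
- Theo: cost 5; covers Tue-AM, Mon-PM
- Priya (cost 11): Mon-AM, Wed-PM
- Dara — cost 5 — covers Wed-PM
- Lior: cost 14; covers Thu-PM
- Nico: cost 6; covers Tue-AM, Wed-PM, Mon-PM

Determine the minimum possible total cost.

The greedy cost-per-new-shift heuristic would pick Nico, Gio, and Lior for 31, but a cheaper cover exists.
Choose Theo, Priya, and Lior: together they cover Tue-AM, Mon-AM, Wed-PM, Thu-PM, Mon-PM — every shift.
Total cost: 5 + 11 + 14 = 30.
No cover costs less than 30.

30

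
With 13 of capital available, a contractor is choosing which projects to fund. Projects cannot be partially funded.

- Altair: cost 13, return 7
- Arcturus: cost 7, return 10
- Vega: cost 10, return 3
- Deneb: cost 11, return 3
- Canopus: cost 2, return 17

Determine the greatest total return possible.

27

Allowing fractional choices, the relaxed optimum would be about 29.2, but projects are indivisible.
Arcturus + Canopus: cost 7 + 2 = 9 ≤ 13, return 10 + 17 = 27.
Vega + Canopus: cost 10 + 2 = 12 ≤ 13, return 3 + 17 = 20.
Deneb + Canopus: cost 11 + 2 = 13 ≤ 13, return 3 + 17 = 20.
Best is Arcturus and Canopus with total return 27.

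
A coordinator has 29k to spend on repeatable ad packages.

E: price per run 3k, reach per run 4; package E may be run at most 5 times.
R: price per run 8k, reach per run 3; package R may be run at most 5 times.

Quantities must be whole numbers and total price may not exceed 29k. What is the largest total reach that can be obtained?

E has the best ratio (4/3); taking only E gives at most 5×4 = 20 (stopped by the supply cap of 5).
Mixing does better — 5×E and 1×R: price 23 ≤ 29, reach 5·4 + 1·3 = 23.

23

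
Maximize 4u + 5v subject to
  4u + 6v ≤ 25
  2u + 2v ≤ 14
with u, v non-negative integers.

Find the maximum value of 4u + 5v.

Relaxing integrality, the LP optimum is 25.00 at (u,v) = (6.25, 0), which is not an integer point.
(u,v)=(6,0): 4·6+6·0=24≤25, 2·6+2·0=12≤14, objective 24.
(u,v)=(5,0): 4·5+6·0=20≤25, 2·5+2·0=10≤14, objective 20.
The best lattice point is (6,0), giving 24.

24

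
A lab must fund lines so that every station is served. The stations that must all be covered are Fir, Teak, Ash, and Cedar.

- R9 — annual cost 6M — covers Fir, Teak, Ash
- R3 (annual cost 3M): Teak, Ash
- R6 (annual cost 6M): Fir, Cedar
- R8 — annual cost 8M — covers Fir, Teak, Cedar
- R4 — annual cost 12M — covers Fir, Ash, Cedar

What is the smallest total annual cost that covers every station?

Choose R3 and R6: together they cover Fir, Teak, Ash, Cedar — every station.
Total annual cost: 3 + 6 = 9.
No cover costs less than 9.

9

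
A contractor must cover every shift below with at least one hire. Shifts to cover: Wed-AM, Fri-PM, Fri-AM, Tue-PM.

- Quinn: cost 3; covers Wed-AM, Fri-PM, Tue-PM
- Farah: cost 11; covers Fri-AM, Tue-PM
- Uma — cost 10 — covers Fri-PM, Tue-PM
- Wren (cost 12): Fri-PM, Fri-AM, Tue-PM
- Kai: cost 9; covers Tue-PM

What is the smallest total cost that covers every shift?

14

Choose Quinn and Farah: together they cover Wed-AM, Fri-PM, Fri-AM, Tue-PM — every shift.
Total cost: 3 + 11 = 14.
No cover costs less than 14.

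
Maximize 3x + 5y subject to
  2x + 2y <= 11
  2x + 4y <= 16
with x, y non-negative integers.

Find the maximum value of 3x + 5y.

21

(x,y)=(2,3) is feasible, giving 21.
(x,y)=(3,2) is feasible, giving 19.
(x,y)=(1,3) is feasible, giving 18.
(x,y)=(4,1) is feasible, giving 17.
No feasible integer point exceeds 21.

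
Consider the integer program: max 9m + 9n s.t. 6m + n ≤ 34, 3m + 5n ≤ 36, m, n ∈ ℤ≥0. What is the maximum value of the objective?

Relaxing integrality, the LP optimum is 82.67 at (m,n) = (4.96, 4.22), which is not an integer point.
(m,n)=(5,4): 6·5+1·4=34≤34, 3·5+5·4=35≤36, objective 81.
(m,n)=(4,4): 6·4+1·4=28≤34, 3·4+5·4=32≤36, objective 72.
(m,n)=(5,3): 6·5+1·3=33≤34, 3·5+5·3=30≤36, objective 72.
The best lattice point is (5,4), giving 81.

81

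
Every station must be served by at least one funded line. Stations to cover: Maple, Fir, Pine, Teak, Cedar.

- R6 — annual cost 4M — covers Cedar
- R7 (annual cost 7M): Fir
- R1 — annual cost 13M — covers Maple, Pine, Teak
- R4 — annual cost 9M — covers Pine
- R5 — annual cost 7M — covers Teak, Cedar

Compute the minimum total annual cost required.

Choose R6, R7, and R1: together they cover Maple, Fir, Pine, Teak, Cedar — every station.
Total annual cost: 4 + 7 + 13 = 24.

24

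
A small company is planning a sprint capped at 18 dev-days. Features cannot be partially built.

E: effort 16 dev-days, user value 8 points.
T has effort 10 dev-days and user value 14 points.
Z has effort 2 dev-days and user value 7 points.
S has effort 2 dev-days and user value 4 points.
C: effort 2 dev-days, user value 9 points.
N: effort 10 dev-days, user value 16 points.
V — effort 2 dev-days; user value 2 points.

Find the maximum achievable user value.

This is a 0-1 knapsack instance.
Take Z, S, C, N, and V: effort 2 + 2 + 2 + 10 + 2 = 18 ≤ 18, user value 7 + 4 + 9 + 16 + 2 = 38.
No other feasible combination does better.

38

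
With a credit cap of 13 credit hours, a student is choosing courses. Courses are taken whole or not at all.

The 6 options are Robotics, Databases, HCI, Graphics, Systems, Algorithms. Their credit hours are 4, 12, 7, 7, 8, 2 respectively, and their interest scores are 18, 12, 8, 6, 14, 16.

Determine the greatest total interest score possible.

42

This is an integer program with binary decision variables.
Allowing fractional choices, the relaxed optimum would be about 46.2, but courses are indivisible.
Robotics + Graphics + Algorithms: credit hours 4 + 7 + 2 = 13 ≤ 13, interest score 18 + 6 + 16 = 40.
Robotics + Algorithms: credit hours 4 + 2 = 6 ≤ 13, interest score 18 + 16 = 34.
Robotics + HCI + Algorithms: credit hours 4 + 7 + 2 = 13 ≤ 13, interest score 18 + 8 + 16 = 42.
Best is Robotics, HCI, and Algorithms with total interest score 42.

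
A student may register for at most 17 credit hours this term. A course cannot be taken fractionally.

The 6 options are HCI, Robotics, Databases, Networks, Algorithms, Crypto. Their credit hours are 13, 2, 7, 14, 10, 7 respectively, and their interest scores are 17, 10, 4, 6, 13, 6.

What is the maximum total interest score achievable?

This is an integer program with binary decision variables.
Allowing fractional choices, the relaxed optimum would be about 29.6, but courses are indivisible.
HCI + Robotics: credit hours 13 + 2 = 15 ≤ 17, interest score 17 + 10 = 27.
Robotics + Databases + Crypto: credit hours 2 + 7 + 7 = 16 ≤ 17, interest score 10 + 4 + 6 = 20.
Robotics + Algorithms: credit hours 2 + 10 = 12 ≤ 17, interest score 10 + 13 = 23.
Best is HCI and Robotics with total interest score 27.

27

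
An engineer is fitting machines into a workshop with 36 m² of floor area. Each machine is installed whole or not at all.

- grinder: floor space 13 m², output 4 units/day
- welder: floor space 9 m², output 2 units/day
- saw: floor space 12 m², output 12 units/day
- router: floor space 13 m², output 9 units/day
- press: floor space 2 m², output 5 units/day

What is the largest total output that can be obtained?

Treat it as a binary knapsack problem.
welder + saw + router + press: floor space 9 + 12 + 13 + 2 = 36 ≤ 36, output 2 + 12 + 9 + 5 = 28.
saw + router + press: floor space 12 + 13 + 2 = 27 ≤ 36, output 12 + 9 + 5 = 26.
Best is welder, saw, router, and press with total output 28.

28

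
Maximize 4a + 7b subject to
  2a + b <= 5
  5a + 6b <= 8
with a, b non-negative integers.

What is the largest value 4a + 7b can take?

7

Relaxing integrality, the LP optimum is 9.33 at (a,b) = (0, 1.33), which is not an integer point.
(a,b)=(0,1): 2·0+1·1=1≤5, 5·0+6·1=6≤8, objective 7.
(a,b)=(1,0): 2·1+1·0=2≤5, 5·1+6·0=5≤8, objective 4.
(a,b)=(0,0): 2·0+1·0=0≤5, 5·0+6·0=0≤8, objective 0.
No feasible integer point exceeds 7.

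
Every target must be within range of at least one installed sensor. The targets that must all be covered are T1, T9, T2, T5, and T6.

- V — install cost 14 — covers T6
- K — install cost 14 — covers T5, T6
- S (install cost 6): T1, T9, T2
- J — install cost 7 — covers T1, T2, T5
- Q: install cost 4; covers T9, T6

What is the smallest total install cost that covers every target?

The greedy cost-per-new-target heuristic would pick S, Q, and J for 17, but a cheaper cover exists.
Choose J and Q: together they cover T1, T9, T2, T5, T6 — every target.
Total install cost: 7 + 4 = 11.
No cover costs less than 11.

11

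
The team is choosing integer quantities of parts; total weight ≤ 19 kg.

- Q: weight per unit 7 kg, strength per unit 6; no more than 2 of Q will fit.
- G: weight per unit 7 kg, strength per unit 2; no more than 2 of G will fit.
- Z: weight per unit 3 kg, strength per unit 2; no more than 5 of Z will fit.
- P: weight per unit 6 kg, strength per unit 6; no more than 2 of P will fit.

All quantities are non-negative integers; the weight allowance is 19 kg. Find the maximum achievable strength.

P has the best ratio (6/6); taking only P gives at most 2×6 = 12 (stopped by the supply cap of 2).
Mixing does better — 1×Q and 2×P: weight 19 ≤ 19, strength 1·6 + 2·6 = 18.

18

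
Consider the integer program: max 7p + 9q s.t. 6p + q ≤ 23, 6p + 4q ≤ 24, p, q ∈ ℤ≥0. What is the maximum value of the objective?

(p,q)=(0,6): 6·0+1·6=6≤23, 6·0+4·6=24≤24, objective 54.
(p,q)=(0,5): 6·0+1·5=5≤23, 6·0+4·5=20≤24, objective 45.
The best lattice point is (0,6), giving 54.

54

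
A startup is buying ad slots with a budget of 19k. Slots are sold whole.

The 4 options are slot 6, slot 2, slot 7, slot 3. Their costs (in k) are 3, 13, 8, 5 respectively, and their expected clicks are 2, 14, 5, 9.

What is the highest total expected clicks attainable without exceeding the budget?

Take slot 2 and slot 3: cost 13 + 5 = 18 ≤ 19, expected clicks 14 + 9 = 23.
No other feasible combination does better.

23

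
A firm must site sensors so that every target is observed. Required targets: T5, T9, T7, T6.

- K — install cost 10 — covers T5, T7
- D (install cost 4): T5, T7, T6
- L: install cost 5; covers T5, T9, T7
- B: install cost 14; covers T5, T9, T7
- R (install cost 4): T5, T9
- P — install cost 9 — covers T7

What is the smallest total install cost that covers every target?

8

This is a weighted set-cover instance.
Choose D and R: together they cover T5, T9, T7, T6 — every target.
Total install cost: 4 + 4 = 8.
No cover costs less than 8.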